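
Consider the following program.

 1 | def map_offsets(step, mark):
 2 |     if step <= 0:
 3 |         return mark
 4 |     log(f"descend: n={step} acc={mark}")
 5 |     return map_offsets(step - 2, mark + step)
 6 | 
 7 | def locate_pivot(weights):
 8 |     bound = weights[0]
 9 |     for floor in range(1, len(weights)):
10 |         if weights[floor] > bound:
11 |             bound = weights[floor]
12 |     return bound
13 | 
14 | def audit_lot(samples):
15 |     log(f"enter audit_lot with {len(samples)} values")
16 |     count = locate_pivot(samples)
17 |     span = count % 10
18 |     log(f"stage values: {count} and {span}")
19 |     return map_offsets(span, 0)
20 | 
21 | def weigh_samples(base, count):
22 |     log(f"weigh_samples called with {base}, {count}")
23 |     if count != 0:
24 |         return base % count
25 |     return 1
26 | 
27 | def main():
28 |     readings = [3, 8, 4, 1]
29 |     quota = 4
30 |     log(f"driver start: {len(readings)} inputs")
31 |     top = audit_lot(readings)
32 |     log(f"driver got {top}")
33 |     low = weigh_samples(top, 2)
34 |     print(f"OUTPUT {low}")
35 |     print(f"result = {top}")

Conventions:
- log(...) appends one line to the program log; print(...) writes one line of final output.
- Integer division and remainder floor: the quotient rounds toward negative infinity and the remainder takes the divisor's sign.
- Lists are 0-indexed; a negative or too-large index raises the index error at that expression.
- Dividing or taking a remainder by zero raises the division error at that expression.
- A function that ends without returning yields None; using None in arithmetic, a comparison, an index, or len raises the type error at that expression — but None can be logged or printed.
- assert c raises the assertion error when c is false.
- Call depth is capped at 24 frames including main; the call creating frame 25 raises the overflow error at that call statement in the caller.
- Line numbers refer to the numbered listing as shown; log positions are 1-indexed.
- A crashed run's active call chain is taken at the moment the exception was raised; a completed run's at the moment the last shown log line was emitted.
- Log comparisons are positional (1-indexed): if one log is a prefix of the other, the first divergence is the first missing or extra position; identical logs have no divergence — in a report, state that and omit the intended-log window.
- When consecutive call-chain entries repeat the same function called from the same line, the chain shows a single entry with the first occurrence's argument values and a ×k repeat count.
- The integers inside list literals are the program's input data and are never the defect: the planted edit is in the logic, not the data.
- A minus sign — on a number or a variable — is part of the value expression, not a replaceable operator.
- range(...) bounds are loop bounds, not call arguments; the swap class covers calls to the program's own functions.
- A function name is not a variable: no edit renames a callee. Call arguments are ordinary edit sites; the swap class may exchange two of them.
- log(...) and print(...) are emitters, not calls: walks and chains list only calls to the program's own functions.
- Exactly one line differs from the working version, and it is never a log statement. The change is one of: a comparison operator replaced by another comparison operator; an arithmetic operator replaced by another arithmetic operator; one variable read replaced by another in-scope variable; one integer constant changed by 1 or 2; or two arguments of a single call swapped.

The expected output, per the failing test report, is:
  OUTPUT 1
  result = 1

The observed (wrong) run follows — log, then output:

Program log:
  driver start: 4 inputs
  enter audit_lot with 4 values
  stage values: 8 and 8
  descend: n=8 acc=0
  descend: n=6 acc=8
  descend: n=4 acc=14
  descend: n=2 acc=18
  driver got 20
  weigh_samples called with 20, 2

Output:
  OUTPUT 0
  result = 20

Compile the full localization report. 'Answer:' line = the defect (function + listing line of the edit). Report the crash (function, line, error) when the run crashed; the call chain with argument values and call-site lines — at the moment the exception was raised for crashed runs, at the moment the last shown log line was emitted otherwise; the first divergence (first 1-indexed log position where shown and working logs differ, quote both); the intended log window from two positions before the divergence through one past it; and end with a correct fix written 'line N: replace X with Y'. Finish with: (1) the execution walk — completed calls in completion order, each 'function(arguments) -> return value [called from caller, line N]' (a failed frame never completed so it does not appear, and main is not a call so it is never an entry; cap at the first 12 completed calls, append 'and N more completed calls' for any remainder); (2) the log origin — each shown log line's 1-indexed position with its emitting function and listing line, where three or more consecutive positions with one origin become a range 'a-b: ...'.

Answer: the defect is in locate_pivot at line 10.
Key observation: Position 3 is the first bad log line: 'stage values: 8 and 8' should read 'stage values: 1 and 1'.
Call chain: main -> weigh_samples(20, 2) (called at line 33).
First divergence: at position 3 the run shows 'stage values: 8 and 8' where the working version logs 'stage values: 1 and 1'.
Intended log window:
  1: driver start: 4 inputs
  2: enter audit_lot with 4 values
  3: stage values: 1 and 1
  4: descend: n=1 acc=0
Execution walk:
  locate_pivot([3, 8, 4, 1]) -> 8  [called from audit_lot, line 16]
  map_offsets(0, 20) -> 20  [called from map_offsets, line 5]
  map_offsets(2, 18) -> 20  [called from map_offsets, line 5]
  map_offsets(4, 14) -> 20  [called from map_offsets, line 5]
  map_offsets(6, 8) -> 20  [called from map_offsets, line 5]
  map_offsets(8, 0) -> 20  [called from audit_lot, line 19]
  audit_lot([3, 8, 4, 1]) -> 20  [called from main, line 31]
  weigh_samples(20, 2) -> 0  [called from main, line 33]
Log line origins:
  1: logged in main at line 30
  2: logged in audit_lot at line 15
  3: logged in audit_lot at line 18
  4-7: logged in map_offsets at line 4
  8: logged in main at line 32
  9: logged in weigh_samples at line 22
A correct fix: line 10: replace `>` with `<`.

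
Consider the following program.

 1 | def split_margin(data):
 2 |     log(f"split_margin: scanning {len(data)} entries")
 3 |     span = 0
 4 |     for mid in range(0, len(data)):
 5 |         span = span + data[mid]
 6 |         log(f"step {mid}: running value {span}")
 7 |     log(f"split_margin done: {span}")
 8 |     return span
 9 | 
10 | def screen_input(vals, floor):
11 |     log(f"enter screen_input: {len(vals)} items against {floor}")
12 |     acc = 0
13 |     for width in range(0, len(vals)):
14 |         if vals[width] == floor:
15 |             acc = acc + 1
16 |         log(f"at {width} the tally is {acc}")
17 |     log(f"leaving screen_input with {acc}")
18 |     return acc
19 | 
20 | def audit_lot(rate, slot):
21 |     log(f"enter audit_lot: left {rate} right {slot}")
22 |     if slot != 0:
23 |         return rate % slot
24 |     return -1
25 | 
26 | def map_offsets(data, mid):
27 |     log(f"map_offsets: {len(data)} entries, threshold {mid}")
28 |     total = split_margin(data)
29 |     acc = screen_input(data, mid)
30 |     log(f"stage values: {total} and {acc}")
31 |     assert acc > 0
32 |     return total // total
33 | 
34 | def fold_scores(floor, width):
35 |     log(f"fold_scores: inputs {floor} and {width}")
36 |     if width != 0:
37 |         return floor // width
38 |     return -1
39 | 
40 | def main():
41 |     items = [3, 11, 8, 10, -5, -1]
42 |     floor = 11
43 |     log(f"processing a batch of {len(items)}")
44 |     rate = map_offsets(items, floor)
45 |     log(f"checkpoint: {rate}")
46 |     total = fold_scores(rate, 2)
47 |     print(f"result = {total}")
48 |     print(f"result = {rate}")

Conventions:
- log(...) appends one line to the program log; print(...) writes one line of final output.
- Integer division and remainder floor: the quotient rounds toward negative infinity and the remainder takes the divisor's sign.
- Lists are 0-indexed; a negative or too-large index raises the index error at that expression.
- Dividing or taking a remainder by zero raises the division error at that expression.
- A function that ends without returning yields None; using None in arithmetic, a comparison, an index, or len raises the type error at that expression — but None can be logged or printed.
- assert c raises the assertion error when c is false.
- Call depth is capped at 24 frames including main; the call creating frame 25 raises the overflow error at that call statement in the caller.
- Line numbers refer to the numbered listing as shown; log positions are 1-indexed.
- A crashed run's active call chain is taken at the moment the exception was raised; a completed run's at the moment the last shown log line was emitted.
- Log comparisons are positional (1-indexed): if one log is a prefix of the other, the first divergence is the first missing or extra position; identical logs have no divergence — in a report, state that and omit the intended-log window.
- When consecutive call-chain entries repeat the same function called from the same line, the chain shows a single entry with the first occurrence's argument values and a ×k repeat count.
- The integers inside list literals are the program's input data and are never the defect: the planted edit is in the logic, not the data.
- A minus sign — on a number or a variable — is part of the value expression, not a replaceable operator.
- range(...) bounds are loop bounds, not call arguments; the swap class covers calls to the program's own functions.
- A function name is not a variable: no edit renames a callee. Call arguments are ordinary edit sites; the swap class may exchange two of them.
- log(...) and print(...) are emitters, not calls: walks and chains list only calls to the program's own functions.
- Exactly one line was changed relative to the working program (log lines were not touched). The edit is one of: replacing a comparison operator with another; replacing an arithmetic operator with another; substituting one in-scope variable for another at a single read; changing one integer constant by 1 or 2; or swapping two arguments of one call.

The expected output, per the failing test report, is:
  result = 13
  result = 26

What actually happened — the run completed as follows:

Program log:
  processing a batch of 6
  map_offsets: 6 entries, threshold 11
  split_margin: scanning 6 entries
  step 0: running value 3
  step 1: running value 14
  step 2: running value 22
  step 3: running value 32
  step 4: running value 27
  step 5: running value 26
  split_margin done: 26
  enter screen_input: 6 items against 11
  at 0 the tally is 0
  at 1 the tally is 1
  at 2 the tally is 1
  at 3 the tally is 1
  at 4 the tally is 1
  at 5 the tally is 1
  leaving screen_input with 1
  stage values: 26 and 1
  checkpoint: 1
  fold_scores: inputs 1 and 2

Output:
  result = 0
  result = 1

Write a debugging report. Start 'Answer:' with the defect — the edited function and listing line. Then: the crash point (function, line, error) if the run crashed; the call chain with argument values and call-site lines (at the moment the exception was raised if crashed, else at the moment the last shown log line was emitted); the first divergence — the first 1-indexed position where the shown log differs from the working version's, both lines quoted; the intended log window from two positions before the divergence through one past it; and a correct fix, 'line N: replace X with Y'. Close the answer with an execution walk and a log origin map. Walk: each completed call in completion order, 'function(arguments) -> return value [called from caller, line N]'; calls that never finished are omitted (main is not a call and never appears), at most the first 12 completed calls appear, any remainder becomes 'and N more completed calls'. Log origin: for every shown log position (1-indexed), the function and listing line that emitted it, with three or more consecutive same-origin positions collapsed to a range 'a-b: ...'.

Answer: the defect is in map_offsets at line 32.
Key fact: At log position 20 the runs split — shown 'checkpoint: 1', but the working version logs 'checkpoint: 26'.
Call chain: main -> fold_scores(1, 2) (called at line 46).
First divergence: position 20 — the shown line 'checkpoint: 1' should read 'checkpoint: 26'.
Intended log window:
  18: leaving screen_input with 1
  19: stage values: 26 and 1
  20: checkpoint: 26
  21: fold_scores: inputs 26 and 2
Execution walk:
  split_margin([3, 11, 8, 10, -5, -1]) -> 26  [called from map_offsets, line 28]
  screen_input([3, 11, 8, 10, -5, -1], 11) -> 1  [called from map_offsets, line 29]
  map_offsets([3, 11, 8, 10, -5, -1], 11) -> 1  [called from main, line 44]
  fold_scores(1, 2) -> 0  [called from main, line 46]
Log origins:
  1: from main, line 43
  2: from map_offsets, line 27
  3: from split_margin, line 2
  4-9: from split_margin, line 6
  10: from split_margin, line 7
  11: from screen_input, line 11
  12-17: from screen_input, line 16
  18: from screen_input, line 17
  19: from map_offsets, line 30
  20: from main, line 45
  21: from fold_scores, line 35
A correct fix: line 32: replace `total // total` with `total // acc`.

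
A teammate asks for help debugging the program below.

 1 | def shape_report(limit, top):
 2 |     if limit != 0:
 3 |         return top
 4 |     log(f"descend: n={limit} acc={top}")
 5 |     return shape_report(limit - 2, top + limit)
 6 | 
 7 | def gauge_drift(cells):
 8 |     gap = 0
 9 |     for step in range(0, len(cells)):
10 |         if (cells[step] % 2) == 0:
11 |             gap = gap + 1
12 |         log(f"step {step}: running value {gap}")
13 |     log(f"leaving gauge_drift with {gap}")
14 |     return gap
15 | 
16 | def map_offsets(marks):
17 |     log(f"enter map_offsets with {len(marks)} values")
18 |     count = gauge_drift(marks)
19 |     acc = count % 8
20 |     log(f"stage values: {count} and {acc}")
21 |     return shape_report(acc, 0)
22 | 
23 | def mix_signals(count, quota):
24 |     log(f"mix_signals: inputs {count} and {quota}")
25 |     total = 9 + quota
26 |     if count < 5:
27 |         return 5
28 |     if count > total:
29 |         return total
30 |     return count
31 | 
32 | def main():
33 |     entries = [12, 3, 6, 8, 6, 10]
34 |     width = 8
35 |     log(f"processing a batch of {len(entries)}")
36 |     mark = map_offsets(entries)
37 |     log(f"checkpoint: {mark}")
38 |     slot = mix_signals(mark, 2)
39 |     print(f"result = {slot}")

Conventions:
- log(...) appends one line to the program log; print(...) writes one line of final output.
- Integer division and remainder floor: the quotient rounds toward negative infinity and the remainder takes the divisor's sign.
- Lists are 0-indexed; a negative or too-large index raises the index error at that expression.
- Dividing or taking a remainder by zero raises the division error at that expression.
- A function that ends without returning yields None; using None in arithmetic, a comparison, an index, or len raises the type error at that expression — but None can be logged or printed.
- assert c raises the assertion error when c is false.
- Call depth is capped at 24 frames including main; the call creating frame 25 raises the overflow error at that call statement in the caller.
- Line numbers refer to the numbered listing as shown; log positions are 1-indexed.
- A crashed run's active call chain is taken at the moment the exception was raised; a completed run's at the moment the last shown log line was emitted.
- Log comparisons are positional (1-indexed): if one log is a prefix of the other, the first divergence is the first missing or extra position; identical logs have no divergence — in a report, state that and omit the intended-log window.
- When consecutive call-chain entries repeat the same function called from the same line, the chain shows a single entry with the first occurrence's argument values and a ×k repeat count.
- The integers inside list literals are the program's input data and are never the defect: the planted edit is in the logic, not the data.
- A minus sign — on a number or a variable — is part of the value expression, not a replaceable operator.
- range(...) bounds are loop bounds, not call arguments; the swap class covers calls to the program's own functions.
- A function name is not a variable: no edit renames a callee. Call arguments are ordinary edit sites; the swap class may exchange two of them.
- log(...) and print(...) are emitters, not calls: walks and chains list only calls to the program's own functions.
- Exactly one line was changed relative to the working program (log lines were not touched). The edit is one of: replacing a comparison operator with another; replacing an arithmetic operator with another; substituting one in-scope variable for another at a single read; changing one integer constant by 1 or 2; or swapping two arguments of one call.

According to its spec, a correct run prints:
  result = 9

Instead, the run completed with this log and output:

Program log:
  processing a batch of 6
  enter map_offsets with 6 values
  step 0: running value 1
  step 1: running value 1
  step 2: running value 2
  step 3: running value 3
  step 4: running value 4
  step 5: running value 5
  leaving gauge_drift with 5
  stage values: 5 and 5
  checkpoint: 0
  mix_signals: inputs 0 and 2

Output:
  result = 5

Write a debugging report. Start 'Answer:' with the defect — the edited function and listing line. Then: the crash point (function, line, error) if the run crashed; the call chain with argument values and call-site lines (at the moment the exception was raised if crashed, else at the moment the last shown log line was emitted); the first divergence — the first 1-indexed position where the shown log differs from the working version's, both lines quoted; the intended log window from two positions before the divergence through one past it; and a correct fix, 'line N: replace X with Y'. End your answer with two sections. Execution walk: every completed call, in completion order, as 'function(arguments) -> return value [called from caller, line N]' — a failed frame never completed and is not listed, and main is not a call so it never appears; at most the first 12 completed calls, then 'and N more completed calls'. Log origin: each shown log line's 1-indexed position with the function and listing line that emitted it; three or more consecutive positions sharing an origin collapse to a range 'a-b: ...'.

Answer: the defect is in shape_report at line 2.
Core observation: The earliest visible damage is log position 11 — 'checkpoint: 0' rather than the intended 'descend: n=5 acc=0'.
Call chain: main -> mix_signals(0, 2) (called at line 38).
First divergence: position 11 — the shown line 'checkpoint: 0' should read 'descend: n=5 acc=0'.
Intended log window:
  9: leaving gauge_drift with 5
  10: stage values: 5 and 5
  11: descend: n=5 acc=0
  12: descend: n=3 acc=5
Execution walk:
  gauge_drift([12, 3, 6, 8, 6, 10]) -> 5  [called from map_offsets, line 18]
  shape_report(5, 0) -> 0  [called from map_offsets, line 21]
  map_offsets([12, 3, 6, 8, 6, 10]) -> 0  [called from main, line 36]
  mix_signals(0, 2) -> 5  [called from main, line 38]
Log line origins:
  1 — main, line 35
  2 — map_offsets, line 17
  3-8 — gauge_drift, line 12
  9 — gauge_drift, line 13
  10 — map_offsets, line 20
  11 — main, line 37
  12 — mix_signals, line 24
A correct fix: line 2: replace `!=` with `<=`.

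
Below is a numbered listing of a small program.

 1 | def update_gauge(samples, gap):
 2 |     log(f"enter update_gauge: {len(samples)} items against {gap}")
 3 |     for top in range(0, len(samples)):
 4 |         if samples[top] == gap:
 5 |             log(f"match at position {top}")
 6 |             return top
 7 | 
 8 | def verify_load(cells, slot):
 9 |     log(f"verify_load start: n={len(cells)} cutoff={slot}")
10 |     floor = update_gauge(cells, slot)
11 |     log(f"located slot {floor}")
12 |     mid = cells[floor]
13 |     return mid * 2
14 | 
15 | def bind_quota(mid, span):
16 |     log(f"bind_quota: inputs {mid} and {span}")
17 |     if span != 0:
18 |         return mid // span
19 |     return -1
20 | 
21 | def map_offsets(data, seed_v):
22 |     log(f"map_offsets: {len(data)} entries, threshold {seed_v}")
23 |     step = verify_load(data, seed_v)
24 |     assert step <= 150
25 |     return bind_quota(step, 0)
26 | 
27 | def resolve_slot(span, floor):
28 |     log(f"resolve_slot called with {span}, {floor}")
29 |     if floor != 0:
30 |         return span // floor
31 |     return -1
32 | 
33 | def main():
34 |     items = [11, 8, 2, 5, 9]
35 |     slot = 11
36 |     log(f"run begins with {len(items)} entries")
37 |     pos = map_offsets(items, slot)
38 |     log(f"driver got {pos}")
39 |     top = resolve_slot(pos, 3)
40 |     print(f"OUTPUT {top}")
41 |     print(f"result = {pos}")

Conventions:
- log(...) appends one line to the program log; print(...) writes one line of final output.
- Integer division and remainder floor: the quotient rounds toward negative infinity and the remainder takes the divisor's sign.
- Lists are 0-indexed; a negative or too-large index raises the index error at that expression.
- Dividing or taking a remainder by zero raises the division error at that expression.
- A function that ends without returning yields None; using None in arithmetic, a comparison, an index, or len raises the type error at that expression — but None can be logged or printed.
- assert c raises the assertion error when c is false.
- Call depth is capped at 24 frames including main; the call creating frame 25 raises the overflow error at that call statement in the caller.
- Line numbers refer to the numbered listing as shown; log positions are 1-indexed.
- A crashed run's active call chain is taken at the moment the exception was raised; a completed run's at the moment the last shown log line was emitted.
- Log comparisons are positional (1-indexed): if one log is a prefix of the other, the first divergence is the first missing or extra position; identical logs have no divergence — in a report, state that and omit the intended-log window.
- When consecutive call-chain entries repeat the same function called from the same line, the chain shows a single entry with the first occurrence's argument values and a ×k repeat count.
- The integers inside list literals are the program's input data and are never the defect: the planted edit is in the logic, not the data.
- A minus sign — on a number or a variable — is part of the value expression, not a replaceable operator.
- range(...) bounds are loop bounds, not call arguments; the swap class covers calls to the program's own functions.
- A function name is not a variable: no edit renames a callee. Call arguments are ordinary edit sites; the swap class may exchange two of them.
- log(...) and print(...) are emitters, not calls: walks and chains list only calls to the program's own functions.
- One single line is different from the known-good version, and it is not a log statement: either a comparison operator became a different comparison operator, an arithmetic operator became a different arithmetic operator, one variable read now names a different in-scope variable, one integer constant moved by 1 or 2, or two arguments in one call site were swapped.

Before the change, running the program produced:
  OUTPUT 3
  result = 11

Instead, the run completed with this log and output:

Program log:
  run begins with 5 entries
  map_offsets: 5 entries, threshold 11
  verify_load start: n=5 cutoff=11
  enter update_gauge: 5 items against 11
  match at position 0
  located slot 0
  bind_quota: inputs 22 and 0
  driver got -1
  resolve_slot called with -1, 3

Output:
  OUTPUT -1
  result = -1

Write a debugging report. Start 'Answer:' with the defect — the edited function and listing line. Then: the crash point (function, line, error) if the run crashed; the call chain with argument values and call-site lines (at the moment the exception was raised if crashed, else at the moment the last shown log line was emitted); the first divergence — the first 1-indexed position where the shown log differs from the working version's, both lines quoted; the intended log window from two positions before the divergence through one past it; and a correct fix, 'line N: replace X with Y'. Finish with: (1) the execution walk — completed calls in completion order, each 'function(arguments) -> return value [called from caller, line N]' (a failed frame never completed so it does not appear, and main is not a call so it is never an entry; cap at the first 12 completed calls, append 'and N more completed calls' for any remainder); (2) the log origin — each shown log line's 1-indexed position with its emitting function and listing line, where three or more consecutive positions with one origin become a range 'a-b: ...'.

Answer: the defect is in map_offsets at line 25.
Core observation: The log first diverges at position 7: the faulty run prints 'bind_quota: inputs 22 and 0' where the working version prints 'bind_quota: inputs 22 and 2'.
Call chain: main -> resolve_slot(-1, 3) (called at line 39).
First divergence: position 7; shown 'bind_quota: inputs 22 and 0' vs intended 'bind_quota: inputs 22 and 2'.
Intended log window:
  5: match at position 0
  6: located slot 0
  7: bind_quota: inputs 22 and 2
  8: driver got 11
Execution walk:
  update_gauge([11, 8, 2, 5, 9], 11) -> 0  [called from verify_load, line 10]
  verify_load([11, 8, 2, 5, 9], 11) -> 22  [called from map_offsets, line 23]
  bind_quota(22, 0) -> -1  [called from map_offsets, line 25]
  map_offsets([11, 8, 2, 5, 9], 11) -> -1  [called from main, line 37]
  resolve_slot(-1, 3) -> -1  [called from main, line 39]
Log line origins:
  1: emitted by main (line 36)
  2: emitted by map_offsets (line 22)
  3: emitted by verify_load (line 9)
  4: emitted by update_gauge (line 2)
  5: emitted by update_gauge (line 5)
  6: emitted by verify_load (line 11)
  7: emitted by bind_quota (line 16)
  8: emitted by main (line 38)
  9: emitted by resolve_slot (line 28)
A correct fix: line 25: replace `0` with `2`.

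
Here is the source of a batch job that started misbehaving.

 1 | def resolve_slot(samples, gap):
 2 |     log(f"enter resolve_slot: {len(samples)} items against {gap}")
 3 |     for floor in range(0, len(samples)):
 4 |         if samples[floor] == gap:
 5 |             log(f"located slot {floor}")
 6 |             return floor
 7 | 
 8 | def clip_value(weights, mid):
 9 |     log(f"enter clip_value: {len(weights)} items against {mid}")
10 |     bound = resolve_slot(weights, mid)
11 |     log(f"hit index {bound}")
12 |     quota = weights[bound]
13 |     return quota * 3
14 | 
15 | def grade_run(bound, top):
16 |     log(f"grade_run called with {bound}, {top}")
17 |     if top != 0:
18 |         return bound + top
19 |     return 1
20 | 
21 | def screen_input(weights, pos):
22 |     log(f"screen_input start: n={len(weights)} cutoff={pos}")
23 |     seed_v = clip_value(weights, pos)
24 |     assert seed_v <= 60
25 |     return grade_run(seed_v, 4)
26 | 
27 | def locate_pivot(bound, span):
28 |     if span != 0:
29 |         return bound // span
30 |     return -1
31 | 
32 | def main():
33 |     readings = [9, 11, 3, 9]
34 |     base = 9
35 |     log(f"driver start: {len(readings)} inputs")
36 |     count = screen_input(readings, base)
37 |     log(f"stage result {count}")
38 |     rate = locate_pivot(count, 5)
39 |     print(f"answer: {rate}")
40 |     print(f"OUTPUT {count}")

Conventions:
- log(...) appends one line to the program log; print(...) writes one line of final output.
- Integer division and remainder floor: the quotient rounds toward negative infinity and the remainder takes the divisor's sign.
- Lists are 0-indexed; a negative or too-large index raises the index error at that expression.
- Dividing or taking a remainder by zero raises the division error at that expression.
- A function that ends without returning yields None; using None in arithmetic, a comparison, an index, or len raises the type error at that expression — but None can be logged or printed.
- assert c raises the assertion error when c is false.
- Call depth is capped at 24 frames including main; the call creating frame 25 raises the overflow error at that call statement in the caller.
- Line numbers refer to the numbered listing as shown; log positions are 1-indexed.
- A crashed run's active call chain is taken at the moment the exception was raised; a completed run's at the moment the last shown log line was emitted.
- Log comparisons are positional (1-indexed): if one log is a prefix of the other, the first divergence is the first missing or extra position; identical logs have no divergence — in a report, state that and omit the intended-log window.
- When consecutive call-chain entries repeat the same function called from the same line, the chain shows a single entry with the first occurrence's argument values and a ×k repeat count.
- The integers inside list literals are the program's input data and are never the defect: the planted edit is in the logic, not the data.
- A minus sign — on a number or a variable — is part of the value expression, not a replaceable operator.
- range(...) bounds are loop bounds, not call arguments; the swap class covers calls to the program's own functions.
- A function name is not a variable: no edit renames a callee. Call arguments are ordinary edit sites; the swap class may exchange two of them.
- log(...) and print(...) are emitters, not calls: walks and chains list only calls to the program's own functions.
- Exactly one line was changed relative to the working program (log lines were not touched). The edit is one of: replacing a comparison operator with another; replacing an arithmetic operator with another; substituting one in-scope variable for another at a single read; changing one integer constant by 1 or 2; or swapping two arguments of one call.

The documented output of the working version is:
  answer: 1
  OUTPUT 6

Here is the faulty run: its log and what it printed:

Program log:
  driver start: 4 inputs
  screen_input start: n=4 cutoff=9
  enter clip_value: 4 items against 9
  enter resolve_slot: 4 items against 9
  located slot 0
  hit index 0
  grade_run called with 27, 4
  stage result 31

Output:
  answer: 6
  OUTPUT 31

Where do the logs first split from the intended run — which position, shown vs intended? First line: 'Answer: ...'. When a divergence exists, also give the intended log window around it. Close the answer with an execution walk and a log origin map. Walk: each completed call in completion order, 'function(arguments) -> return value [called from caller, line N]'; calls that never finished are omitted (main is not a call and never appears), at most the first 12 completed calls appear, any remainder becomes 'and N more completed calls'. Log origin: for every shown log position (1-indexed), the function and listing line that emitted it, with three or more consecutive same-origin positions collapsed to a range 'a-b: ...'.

Answer: at position 8 the run shows 'stage result 31' where the working version logs 'stage result 6'.
Intended log window:
  6: hit index 0
  7: grade_run called with 27, 4
  8: stage result 6
Execution walk:
  resolve_slot([9, 11, 3, 9], 9) -> 0  [called from clip_value, line 10]
  clip_value([9, 11, 3, 9], 9) -> 27  [called from screen_input, line 23]
  grade_run(27, 4) -> 31  [called from screen_input, line 25]
  screen_input([9, 11, 3, 9], 9) -> 31  [called from main, line 36]
  locate_pivot(31, 5) -> 6  [called from main, line 38]
Log line origins:
  1: emitted by main (line 35)
  2: emitted by screen_input (line 22)
  3: emitted by clip_value (line 9)
  4: emitted by resolve_slot (line 2)
  5: emitted by resolve_slot (line 5)
  6: emitted by clip_value (line 11)
  7: emitted by grade_run (line 16)
  8: emitted by main (line 37)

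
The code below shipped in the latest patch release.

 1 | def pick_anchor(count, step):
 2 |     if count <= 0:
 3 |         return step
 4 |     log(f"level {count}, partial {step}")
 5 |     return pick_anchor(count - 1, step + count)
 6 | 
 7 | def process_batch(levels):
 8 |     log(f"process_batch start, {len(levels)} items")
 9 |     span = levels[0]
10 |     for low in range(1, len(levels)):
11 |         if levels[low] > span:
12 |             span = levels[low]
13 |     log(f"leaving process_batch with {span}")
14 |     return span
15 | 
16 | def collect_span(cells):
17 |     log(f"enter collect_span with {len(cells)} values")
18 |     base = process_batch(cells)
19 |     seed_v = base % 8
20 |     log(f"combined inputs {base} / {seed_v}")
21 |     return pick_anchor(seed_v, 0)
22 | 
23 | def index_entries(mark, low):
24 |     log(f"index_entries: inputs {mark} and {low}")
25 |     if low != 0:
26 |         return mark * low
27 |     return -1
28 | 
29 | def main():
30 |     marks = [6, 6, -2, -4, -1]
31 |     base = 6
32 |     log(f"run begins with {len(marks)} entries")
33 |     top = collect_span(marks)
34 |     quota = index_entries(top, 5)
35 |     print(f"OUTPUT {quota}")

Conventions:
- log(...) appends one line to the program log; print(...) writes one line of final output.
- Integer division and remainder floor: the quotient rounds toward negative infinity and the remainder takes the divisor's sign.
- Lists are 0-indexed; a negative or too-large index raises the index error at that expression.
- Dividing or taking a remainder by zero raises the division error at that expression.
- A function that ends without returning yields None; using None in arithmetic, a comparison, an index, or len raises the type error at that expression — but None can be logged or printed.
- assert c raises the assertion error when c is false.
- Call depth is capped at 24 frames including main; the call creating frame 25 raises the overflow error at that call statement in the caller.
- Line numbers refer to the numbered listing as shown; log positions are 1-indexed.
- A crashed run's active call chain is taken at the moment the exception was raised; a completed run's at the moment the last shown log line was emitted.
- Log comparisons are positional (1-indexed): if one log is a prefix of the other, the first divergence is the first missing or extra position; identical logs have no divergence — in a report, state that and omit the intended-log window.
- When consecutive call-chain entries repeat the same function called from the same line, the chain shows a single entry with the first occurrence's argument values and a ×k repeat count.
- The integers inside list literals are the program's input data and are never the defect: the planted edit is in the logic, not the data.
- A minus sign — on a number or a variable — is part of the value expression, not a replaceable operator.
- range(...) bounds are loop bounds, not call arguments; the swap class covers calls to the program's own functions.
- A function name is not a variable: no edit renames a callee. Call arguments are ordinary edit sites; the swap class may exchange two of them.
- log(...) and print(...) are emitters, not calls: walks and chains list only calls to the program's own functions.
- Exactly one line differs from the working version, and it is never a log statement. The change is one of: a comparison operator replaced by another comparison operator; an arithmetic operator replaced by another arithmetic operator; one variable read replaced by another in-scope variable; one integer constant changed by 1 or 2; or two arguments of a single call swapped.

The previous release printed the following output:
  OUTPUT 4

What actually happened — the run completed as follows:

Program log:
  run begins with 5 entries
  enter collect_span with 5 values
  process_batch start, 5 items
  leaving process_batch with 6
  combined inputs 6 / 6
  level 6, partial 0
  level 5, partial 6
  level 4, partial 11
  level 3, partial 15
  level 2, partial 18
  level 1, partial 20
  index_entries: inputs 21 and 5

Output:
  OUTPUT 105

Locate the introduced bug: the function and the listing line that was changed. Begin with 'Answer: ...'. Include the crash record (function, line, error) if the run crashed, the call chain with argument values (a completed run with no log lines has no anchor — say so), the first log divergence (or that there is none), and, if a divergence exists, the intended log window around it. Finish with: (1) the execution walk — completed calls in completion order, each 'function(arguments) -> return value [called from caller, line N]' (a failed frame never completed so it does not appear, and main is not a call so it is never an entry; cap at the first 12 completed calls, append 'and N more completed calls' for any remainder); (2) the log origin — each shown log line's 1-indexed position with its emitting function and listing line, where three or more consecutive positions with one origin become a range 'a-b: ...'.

Answer: the defect is in index_entries at line 26.
The tell: No log line changed; the fault shows up purely in the output.
Call chain: main -> index_entries(21, 5) (called at line 34).
First divergence: none (the log streams are identical).
Execution walk:
  process_batch([6, 6, -2, -4, -1]) -> 6  [called from collect_span, line 18]
  pick_anchor(0, 21) -> 21  [called from pick_anchor, line 5]
  pick_anchor(1, 20) -> 21  [called from pick_anchor, line 5]
  pick_anchor(2, 18) -> 21  [called from pick_anchor, line 5]
  pick_anchor(3, 15) -> 21  [called from pick_anchor, line 5]
  pick_anchor(4, 11) -> 21  [called from pick_anchor, line 5]
  pick_anchor(5, 6) -> 21  [called from pick_anchor, line 5]
  pick_anchor(6, 0) -> 21  [called from collect_span, line 21]
  collect_span([6, 6, -2, -4, -1]) -> 21  [called from main, line 33]
  index_entries(21, 5) -> 105  [called from main, line 34]
Log origins:
  1: logged in main at line 32
  2: logged in collect_span at line 17
  3: logged in process_batch at line 8
  4: logged in process_batch at line 13
  5: logged in collect_span at line 20
  6-11: logged in pick_anchor at line 4
  12: logged in index_entries at line 24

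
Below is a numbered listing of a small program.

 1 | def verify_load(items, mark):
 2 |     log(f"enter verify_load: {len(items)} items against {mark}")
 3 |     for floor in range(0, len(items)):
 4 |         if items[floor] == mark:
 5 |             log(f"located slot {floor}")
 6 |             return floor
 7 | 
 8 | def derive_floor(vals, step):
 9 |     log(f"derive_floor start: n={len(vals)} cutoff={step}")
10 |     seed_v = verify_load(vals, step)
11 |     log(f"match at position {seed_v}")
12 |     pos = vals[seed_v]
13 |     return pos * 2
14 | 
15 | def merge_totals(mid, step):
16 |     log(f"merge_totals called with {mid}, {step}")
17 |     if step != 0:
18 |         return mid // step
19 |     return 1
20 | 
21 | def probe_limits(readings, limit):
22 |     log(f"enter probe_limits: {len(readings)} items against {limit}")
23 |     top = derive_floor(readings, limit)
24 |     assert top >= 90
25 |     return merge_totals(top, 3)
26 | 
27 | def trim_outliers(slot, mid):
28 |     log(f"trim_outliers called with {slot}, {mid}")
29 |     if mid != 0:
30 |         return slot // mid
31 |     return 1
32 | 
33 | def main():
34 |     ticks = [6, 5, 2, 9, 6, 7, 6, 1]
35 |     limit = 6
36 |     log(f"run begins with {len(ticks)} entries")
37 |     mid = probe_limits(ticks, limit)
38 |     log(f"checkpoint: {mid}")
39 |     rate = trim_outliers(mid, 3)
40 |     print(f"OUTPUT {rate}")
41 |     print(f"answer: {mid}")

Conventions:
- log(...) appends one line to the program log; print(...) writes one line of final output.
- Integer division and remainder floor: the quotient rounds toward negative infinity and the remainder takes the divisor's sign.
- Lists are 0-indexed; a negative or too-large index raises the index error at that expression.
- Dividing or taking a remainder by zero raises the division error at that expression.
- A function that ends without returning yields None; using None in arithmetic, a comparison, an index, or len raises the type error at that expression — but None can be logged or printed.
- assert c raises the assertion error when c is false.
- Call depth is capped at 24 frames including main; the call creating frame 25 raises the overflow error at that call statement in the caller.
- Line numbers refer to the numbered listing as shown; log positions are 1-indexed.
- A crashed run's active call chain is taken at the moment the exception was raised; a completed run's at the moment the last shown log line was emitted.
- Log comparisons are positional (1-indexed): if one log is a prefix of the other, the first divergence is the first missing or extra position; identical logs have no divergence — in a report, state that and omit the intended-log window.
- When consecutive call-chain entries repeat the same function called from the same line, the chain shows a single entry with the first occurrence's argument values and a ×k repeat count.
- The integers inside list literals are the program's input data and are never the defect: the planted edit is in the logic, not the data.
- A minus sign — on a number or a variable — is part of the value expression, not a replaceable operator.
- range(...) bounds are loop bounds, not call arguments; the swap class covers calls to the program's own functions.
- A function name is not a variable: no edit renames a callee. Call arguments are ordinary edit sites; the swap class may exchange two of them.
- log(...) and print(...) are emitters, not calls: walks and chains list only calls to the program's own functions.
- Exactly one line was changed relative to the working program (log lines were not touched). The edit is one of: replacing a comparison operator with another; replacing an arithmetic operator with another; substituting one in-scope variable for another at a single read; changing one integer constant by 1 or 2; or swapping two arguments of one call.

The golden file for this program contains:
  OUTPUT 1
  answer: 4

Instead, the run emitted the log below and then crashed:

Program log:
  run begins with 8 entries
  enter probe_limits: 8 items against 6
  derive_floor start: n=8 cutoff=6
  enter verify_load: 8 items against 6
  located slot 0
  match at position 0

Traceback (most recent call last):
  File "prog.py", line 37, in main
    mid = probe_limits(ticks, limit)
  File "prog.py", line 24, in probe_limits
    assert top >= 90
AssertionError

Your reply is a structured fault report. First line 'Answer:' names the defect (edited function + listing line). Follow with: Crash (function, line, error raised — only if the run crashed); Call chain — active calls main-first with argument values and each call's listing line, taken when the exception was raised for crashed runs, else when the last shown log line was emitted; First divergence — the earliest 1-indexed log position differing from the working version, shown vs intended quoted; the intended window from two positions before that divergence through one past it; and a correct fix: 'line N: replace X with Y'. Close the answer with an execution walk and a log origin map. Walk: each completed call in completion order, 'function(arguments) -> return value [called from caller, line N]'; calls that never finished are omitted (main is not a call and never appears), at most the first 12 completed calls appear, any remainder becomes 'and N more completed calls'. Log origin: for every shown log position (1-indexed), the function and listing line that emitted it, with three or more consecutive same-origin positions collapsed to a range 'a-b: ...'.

Answer: the defect is in probe_limits at line 24.
Key fact: A complete run would log 'merge_totals called with 12, 3' next, but this one stopped at 6 lines.
Crash: probe_limits, line 24, AssertionError.
Call chain: main -> probe_limits([6, 5, 2, 9, 6, 7, 6, 1], 6) (called at line 37).
First divergence: position 7 — after 6 matching lines the faulty run goes silent; intended next line 'merge_totals called with 12, 3'.
Intended log window:
  5: located slot 0
  6: match at position 0
  7: merge_totals called with 12, 3
  8: checkpoint: 4
Execution walk:
  verify_load([6, 5, 2, 9, 6, 7, 6, 1], 6) -> 0  [called from derive_floor, line 10]
  derive_floor([6, 5, 2, 9, 6, 7, 6, 1], 6) -> 12  [called from probe_limits, line 23]
Origin of each log line:
  1: logged in main at line 36
  2: logged in probe_limits at line 22
  3: logged in derive_floor at line 9
  4: logged in verify_load at line 2
  5: logged in verify_load at line 5
  6: logged in derive_floor at line 11
A correct fix: line 24: replace `>=` with `<=`.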